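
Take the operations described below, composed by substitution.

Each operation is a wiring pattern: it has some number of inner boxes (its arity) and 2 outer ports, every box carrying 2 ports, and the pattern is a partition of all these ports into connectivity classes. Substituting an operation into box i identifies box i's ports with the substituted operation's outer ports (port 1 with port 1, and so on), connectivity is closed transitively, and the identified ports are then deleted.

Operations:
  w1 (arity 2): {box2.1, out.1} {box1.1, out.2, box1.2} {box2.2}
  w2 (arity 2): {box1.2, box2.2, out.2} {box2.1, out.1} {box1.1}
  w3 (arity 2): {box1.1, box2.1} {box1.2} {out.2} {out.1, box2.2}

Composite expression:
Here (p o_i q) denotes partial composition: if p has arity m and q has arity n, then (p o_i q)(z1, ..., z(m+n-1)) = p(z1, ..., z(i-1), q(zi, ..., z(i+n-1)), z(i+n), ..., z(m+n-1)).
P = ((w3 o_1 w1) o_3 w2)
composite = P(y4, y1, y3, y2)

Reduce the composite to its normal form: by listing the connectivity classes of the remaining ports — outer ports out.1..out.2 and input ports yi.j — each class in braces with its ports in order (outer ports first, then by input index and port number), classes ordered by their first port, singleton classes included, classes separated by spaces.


{out.1, y2.2, y3.2} {out.2} {y1.1, y2.1} {y1.2} {y3.1} {y4.1, y4.2}


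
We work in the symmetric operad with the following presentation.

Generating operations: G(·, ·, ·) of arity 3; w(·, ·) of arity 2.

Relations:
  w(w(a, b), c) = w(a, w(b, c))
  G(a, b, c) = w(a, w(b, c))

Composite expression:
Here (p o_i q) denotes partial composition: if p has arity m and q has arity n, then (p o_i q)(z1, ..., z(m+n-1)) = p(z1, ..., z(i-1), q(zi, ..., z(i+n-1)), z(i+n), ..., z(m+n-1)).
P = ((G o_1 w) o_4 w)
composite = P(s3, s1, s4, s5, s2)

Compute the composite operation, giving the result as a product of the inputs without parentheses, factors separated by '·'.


s3 · s1 · s4 · s5 · s2

Under associativity of G, the answer is the s's in reading order.
w(s3, s1) spells out as s3 · s1
w(s5, s2) spells out as s5 · s2
G(w(s3, s1), s4, w(s5, s2)) spells out as s3 · s1 · s4 · s5 · s2


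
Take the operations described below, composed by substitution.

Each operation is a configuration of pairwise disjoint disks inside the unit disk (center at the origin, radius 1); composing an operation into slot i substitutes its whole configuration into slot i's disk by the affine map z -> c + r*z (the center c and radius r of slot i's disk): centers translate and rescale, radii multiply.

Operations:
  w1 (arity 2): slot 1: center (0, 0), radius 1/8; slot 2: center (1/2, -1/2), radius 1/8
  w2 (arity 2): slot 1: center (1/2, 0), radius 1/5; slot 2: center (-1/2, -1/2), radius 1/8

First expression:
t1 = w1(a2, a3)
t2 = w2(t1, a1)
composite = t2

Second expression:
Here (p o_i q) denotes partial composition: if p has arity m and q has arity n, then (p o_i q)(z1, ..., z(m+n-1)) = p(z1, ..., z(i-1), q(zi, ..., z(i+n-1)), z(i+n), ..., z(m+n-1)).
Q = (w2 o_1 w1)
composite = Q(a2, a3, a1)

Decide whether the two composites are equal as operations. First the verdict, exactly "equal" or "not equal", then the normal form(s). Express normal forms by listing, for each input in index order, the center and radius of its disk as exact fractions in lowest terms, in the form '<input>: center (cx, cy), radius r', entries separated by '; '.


equal; the common form is a1: center (-1/2, -1/2), radius 1/8; a2: center (1/2, 0), radius 1/40; a3: center (3/5, -1/10), radius 1/40

The first expression, normalized: a1: center (-1/2, -1/2), radius 1/8; a2: center (1/2, 0), radius 1/40; a3: center (3/5, -1/10), radius 1/40
The second expression, normalized: a1: center (-1/2, -1/2), radius 1/8; a2: center (1/2, 0), radius 1/40; a3: center (3/5, -1/10), radius 1/40
The forms coincide; equal.


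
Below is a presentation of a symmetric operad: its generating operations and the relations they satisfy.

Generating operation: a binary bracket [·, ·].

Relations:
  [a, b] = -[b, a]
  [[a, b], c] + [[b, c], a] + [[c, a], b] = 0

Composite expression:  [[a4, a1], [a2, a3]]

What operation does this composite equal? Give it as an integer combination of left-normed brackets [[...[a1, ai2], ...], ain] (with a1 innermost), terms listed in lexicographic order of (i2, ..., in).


-[[[a1, a4], a2], a3] + [[[a1, a4], a3], a2]


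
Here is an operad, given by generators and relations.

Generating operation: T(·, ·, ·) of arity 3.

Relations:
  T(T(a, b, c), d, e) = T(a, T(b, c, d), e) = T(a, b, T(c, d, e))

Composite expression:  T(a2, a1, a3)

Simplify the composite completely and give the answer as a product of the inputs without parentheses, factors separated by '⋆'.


a2 ⋆ a1 ⋆ a3

Associativity of T dissolves the nesting; only the a-input order survives.
T(a2, a1, a3) linearizes to a2 ⋆ a1 ⋆ a3


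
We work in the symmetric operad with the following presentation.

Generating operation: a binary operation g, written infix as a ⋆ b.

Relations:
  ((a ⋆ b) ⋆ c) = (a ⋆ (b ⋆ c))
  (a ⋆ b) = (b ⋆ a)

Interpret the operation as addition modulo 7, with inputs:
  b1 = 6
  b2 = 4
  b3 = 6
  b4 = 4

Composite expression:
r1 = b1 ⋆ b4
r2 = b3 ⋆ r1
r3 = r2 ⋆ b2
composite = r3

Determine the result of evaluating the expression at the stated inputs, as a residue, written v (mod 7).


6 (mod 7)

(b1 ⋆ b4) = 3
(b3 ⋆ (b1 ⋆ b4)) = 2
((b3 ⋆ (b1 ⋆ b4)) ⋆ b2) = 6


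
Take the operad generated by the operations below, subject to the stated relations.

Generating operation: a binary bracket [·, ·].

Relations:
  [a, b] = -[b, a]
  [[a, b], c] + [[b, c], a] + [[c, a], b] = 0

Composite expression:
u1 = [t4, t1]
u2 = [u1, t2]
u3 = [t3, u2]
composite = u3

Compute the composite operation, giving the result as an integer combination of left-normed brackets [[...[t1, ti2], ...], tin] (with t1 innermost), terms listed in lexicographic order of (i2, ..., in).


Skip Jacobi rewriting: expand, keep t1-initial words, read off terms.
Composite bracket: [t3, [[t4, t1], t2]]
Under [a, b] = ab - ba we get 8 signed associative words (2^3 = 8).
Words beginning with t1 determine it all:
  sign of t1t4t2t3 is +1, so it contributes +[[[t1, t4], t2], t3]

[[[t1, t4], t2], t3]


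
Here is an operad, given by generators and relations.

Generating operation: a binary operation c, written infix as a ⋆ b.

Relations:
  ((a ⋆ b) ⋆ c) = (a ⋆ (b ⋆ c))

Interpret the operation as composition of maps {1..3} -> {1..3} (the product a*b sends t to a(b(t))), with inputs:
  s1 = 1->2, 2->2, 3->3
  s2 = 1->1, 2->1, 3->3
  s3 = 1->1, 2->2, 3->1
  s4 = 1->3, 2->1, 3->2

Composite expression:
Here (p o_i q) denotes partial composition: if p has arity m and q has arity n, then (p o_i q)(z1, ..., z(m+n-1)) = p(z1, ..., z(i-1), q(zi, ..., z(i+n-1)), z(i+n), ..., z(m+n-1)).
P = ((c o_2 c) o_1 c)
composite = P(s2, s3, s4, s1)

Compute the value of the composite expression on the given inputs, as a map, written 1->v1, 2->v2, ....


1->1, 2->1, 3->1


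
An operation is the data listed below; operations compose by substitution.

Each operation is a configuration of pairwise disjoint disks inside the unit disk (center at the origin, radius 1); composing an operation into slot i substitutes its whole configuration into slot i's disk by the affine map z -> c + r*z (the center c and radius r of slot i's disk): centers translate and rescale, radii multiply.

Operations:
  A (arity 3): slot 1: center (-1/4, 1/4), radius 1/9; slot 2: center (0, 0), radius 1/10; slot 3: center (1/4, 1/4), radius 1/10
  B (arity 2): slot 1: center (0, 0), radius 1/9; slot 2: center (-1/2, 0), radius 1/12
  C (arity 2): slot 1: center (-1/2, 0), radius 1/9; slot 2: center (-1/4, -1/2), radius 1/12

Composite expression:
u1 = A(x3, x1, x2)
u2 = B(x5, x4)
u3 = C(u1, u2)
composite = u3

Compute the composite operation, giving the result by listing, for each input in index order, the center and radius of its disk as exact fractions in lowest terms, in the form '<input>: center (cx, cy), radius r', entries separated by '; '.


x1: center (-1/2, 0), radius 1/90; x2: center (-17/36, 1/36), radius 1/90; x3: center (-19/36, 1/36), radius 1/81; x4: center (-7/24, -1/2), radius 1/144; x5: center (-1/4, -1/2), radius 1/108

Nesting under C composes maps z -> c + r*z down each x-path.
tracing x3 down its 2-map path: center (-19/36, 1/36), radius 1/81
tracing x1 down its 2-map path: center (-1/2, 0), radius 1/90
tracing x2 down its 2-map path: center (-17/36, 1/36), radius 1/90
tracing x5 down its 2-map path: center (-1/4, -1/2), radius 1/108
tracing x4 down its 2-map path: center (-7/24, -1/2), radius 1/144


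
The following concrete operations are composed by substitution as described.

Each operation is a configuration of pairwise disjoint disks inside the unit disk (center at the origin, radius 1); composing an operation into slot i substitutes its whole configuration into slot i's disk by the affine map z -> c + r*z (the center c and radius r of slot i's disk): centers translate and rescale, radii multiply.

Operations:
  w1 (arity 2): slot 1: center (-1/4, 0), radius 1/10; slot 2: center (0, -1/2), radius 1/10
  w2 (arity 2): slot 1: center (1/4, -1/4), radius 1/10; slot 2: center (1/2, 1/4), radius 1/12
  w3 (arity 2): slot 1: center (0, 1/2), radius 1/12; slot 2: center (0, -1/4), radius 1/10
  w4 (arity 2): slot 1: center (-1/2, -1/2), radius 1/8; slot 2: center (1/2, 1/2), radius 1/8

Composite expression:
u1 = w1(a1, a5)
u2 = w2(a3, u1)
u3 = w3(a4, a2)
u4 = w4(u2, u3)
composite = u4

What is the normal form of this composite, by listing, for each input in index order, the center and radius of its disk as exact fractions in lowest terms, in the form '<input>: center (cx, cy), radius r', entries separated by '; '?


a1: center (-169/384, -15/32), radius 1/960; a2: center (1/2, 15/32), radius 1/80; a3: center (-15/32, -17/32), radius 1/80; a4: center (1/2, 9/16), radius 1/96; a5: center (-7/16, -91/192), radius 1/960

Affine substitution under w4: radii multiply and a-centers shift.
tracing a3 down its 2-map path: center (-15/32, -17/32), radius 1/80
tracing a1 down its 3-map path: center (-169/384, -15/32), radius 1/960
tracing a5 down its 3-map path: center (-7/16, -91/192), radius 1/960
tracing a4 down its 2-map path: center (1/2, 9/16), radius 1/96
tracing a2 down its 2-map path: center (1/2, 15/32), radius 1/80


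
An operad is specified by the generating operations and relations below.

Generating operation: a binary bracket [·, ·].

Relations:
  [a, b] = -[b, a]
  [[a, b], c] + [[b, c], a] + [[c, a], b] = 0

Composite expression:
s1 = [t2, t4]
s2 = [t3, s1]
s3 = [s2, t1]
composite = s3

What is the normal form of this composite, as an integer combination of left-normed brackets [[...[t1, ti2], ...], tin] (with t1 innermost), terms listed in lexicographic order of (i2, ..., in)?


Left-normed coefficients sit on the t1-initial expansion words.
Composite bracket: [[t3, [t2, t4]], t1]
Full expansion: 8 signed words from ab - ba (2^3 = 8).
Words beginning with t1 determine it all:
  word t1t2t4t3 has sign +1, contributing +[[[t1, t2], t4], t3]
  word t1t3t2t4 has sign -1, contributing -[[[t1, t3], t2], t4]
  word t1t3t4t2 has sign +1, contributing +[[[t1, t3], t4], t2]
  word t1t4t2t3 has sign -1, contributing -[[[t1, t4], t2], t3]

[[[t1, t2], t4], t3] - [[[t1, t3], t2], t4] + [[[t1, t3], t4], t2] - [[[t1, t4], t2], t3]


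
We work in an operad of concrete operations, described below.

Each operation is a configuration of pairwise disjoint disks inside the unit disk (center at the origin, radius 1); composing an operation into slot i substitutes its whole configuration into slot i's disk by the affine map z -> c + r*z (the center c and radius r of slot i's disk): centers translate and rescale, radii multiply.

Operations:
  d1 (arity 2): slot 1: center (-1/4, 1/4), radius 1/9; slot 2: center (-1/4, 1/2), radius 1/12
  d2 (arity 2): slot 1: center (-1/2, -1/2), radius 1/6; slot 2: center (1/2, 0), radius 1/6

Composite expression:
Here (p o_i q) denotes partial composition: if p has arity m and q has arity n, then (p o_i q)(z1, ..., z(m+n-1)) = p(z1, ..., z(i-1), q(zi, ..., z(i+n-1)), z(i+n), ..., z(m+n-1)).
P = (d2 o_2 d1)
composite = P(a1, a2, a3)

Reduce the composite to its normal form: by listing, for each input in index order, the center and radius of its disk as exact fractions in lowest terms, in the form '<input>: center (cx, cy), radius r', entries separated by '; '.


a1: center (-1/2, -1/2), radius 1/6; a2: center (11/24, 1/24), radius 1/54; a3: center (11/24, 1/12), radius 1/72


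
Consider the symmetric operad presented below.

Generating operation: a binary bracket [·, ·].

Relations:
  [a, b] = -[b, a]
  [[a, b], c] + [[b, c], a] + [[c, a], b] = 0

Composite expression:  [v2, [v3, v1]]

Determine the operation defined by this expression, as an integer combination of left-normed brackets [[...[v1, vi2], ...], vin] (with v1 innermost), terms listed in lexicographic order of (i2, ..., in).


Expand each bracket as ab - ba; the v1-initial words give the coefficients.
Composite bracket: [v2, [v3, v1]]
Applying ab - ba throughout gives 4 signed words (2^2 = 4).
Only words starting with v1 matter:
  v1v3v2 appears with sign +1, giving the term +[[v1, v3], v2]

[[v1, v3], v2]


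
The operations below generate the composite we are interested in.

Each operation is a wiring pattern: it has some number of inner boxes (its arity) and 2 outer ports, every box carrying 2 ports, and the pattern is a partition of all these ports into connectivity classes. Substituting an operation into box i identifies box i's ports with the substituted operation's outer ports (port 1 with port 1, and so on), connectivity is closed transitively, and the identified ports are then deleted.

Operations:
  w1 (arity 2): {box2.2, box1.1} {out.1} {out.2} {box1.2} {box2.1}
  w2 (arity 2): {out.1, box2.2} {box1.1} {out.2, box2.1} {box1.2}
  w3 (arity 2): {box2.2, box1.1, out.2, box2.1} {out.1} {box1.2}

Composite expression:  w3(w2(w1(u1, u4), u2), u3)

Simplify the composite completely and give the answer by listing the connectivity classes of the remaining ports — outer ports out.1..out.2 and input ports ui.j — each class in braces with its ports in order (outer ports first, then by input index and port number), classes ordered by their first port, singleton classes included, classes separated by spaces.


{out.1} {out.2, u2.2, u3.1, u3.2} {u1.1, u4.2} {u1.2} {u2.1} {u4.1}

Connectivity passes through glued w3-boundaries; trace each wire chain.
w1 over (u1, u4) gives {out.1} {out.2} {u1.1, u4.2} {u1.2} {u4.1}, out.j being that stage's outer ports
w2 over (u1, u4, u2) gives {out.1, u2.2} {out.2, u2.1} {u1.1, u4.2} {u1.2} {u4.1}, out.j being that stage's outer ports
w3 over (u1, u4, u2, u3) gives {out.1} {out.2, u2.2, u3.1, u3.2} {u1.1, u4.2} {u1.2} {u2.1} {u4.1}, out.j being that stage's outer ports


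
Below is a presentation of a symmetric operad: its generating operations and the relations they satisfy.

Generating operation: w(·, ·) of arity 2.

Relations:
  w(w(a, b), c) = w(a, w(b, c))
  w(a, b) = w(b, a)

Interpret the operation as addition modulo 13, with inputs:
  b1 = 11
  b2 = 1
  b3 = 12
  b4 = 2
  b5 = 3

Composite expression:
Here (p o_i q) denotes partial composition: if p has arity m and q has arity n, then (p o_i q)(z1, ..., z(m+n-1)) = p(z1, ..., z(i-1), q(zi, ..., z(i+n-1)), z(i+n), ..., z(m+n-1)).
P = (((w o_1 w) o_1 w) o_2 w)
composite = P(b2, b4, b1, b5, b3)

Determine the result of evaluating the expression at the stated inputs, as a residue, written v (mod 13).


w(b4, b1) = 0
w(b2, w(b4, b1)) = 1
w(w(b2, w(b4, b1)), b5) = 4
w(w(w(b2, w(b4, b1)), b5), b3) = 3

3 (mod 13)


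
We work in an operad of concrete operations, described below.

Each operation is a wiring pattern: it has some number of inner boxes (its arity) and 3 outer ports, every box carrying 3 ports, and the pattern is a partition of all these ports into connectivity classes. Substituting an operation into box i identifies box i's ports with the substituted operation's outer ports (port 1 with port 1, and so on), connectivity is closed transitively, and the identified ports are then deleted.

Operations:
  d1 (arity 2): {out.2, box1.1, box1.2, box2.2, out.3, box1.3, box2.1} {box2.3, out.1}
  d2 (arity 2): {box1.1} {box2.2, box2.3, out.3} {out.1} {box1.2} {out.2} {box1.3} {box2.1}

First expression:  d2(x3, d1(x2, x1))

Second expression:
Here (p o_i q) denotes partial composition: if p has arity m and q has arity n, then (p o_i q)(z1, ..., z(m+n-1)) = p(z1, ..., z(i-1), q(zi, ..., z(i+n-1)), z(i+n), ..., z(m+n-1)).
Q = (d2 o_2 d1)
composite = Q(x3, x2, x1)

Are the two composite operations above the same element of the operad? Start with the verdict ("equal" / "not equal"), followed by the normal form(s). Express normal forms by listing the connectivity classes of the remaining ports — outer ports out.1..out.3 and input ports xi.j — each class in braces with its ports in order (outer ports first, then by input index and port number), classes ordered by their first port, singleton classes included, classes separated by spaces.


equal — both sides give {out.1} {out.2} {out.3, x1.1, x1.2, x2.1, x2.2, x2.3} {x1.3} {x3.1} {x3.2} {x3.3}


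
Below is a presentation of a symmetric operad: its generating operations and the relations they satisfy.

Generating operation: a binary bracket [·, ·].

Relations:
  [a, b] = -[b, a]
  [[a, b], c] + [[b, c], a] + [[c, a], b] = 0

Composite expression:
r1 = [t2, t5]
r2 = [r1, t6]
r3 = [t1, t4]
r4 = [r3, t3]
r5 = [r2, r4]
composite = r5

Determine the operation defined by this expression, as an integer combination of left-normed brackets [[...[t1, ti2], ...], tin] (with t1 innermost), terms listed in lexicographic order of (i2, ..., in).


-[[[[[t1, t4], t3], t2], t5], t6] + [[[[[t1, t4], t3], t5], t2], t6] + [[[[[t1, t4], t3], t6], t2], t5] - [[[[[t1, t4], t3], t6], t5], t2]


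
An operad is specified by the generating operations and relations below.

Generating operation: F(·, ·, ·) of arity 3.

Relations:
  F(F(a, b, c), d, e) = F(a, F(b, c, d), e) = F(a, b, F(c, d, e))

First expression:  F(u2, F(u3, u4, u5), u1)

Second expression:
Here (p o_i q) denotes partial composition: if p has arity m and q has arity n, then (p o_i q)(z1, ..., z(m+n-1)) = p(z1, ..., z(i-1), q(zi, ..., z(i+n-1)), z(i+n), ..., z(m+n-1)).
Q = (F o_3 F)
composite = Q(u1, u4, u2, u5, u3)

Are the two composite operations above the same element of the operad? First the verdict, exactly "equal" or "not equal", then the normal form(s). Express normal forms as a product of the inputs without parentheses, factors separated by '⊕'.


not equal — first u2 ⊕ u3 ⊕ u4 ⊕ u5 ⊕ u1, second u1 ⊕ u4 ⊕ u2 ⊕ u5 ⊕ u3

The first expression, normalized: u2 ⊕ u3 ⊕ u4 ⊕ u5 ⊕ u1
The second expression, normalized: u1 ⊕ u4 ⊕ u2 ⊕ u5 ⊕ u3
Distinct normal forms: not equal.


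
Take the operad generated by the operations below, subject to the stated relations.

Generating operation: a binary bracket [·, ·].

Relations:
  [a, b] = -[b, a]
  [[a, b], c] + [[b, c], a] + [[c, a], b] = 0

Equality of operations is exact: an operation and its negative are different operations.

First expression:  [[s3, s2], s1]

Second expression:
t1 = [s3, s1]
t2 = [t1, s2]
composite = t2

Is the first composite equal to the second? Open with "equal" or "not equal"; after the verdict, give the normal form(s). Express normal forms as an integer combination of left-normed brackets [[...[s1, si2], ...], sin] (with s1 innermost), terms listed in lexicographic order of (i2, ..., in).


not equal — first [[s1, s2], s3] - [[s1, s3], s2], second -[[s1, s3], s2]

The first expression, normalized: [[s1, s2], s3] - [[s1, s3], s2]
The second expression, normalized: -[[s1, s3], s2]
The forms do not match — not equal.


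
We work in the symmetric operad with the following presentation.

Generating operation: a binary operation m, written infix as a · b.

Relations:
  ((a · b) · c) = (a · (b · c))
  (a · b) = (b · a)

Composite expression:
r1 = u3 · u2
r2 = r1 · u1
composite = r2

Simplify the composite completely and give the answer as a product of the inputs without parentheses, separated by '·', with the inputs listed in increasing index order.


Key point: m commutes, so take the u-inputs in any fixed order.
(u3 · u2) unparenthesizes to u3 · u2
((u3 · u2) · u1) unparenthesizes to u3 · u2 · u1
the factors in increasing index order: u1 · u2 · u3

u1 · u2 · u3


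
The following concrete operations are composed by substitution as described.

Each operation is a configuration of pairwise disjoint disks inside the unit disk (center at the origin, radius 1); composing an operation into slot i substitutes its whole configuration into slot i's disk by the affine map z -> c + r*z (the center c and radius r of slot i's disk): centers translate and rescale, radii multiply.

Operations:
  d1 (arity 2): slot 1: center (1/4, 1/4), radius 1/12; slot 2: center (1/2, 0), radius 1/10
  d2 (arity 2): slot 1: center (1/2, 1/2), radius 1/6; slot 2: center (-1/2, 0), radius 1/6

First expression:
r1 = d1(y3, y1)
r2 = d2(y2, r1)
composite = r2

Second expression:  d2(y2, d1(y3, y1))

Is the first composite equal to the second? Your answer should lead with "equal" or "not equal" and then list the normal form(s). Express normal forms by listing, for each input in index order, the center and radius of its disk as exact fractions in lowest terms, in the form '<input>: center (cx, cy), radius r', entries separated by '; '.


equal — both sides give y1: center (-5/12, 0), radius 1/60; y2: center (1/2, 1/2), radius 1/6; y3: center (-11/24, 1/24), radius 1/72


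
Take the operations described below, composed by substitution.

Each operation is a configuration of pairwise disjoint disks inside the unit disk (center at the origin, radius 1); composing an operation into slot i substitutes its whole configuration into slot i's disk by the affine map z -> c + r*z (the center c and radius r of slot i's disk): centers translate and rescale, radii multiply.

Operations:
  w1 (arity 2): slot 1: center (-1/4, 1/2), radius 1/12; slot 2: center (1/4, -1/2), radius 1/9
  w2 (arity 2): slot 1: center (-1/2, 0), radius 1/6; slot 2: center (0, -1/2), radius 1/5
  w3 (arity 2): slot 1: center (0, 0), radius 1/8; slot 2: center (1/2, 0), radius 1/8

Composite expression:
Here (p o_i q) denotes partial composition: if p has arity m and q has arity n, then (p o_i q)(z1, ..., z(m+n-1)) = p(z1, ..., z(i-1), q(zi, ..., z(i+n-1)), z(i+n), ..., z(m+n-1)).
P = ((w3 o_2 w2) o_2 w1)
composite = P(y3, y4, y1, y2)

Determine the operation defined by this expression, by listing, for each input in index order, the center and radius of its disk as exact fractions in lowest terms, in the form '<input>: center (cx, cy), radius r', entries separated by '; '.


y1: center (85/192, -1/96), radius 1/432; y2: center (1/2, -1/16), radius 1/40; y3: center (0, 0), radius 1/8; y4: center (83/192, 1/96), radius 1/576

Only the slot chain above each y matters under w3; compose those maps.
y3: after 1 affine step, its disk has center (0, 0), radius 1/8
y4: after 3 affine steps, its disk has center (83/192, 1/96), radius 1/576
y1: after 3 affine steps, its disk has center (85/192, -1/96), radius 1/432
y2: after 2 affine steps, its disk has center (1/2, -1/16), radius 1/40


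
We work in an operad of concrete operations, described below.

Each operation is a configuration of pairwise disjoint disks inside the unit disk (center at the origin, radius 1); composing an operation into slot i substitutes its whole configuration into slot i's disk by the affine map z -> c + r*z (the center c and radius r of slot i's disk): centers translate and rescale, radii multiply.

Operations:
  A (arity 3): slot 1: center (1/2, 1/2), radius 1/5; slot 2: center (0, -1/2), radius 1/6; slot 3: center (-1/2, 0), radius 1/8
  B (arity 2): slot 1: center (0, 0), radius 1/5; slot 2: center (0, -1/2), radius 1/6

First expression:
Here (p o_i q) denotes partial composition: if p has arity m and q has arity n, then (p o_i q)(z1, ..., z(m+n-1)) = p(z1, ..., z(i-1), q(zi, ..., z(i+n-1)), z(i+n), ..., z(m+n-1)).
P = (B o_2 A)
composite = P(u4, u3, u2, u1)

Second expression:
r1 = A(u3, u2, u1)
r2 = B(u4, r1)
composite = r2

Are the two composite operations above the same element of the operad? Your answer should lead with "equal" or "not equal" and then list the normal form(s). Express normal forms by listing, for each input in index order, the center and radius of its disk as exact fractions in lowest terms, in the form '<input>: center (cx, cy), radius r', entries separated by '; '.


equal — both sides give u1: center (-1/12, -1/2), radius 1/48; u2: center (0, -7/12), radius 1/36; u3: center (1/12, -5/12), radius 1/30; u4: center (0, 0), radius 1/5

In normal form, the first expression is u1: center (-1/12, -1/2), radius 1/48; u2: center (0, -7/12), radius 1/36; u3: center (1/12, -5/12), radius 1/30; u4: center (0, 0), radius 1/5
In normal form, the second expression is u1: center (-1/12, -1/2), radius 1/48; u2: center (0, -7/12), radius 1/36; u3: center (1/12, -5/12), radius 1/30; u4: center (0, 0), radius 1/5
The forms coincide; equal.


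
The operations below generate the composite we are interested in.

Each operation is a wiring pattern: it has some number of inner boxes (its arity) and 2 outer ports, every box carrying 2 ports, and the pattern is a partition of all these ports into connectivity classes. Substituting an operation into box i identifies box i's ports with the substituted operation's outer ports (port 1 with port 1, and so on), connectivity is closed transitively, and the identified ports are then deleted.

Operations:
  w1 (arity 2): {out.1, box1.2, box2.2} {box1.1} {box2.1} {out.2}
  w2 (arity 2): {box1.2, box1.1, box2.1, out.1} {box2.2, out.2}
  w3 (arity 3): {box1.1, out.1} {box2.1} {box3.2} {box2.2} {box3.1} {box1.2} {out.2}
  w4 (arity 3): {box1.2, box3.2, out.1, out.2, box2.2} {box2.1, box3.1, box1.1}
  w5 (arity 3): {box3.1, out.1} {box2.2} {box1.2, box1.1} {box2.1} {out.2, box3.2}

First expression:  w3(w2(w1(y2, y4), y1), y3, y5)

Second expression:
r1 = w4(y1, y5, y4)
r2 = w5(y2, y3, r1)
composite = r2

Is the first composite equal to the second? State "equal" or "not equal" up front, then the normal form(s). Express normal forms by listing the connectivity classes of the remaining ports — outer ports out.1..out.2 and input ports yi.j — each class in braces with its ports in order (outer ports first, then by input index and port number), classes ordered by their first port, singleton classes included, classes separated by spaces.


not equal — first {out.1, y1.1, y2.2, y4.2} {out.2} {y1.2} {y2.1} {y3.1} {y3.2} {y4.1} {y5.1} {y5.2}, second {out.1, out.2, y1.2, y4.2, y5.2} {y1.1, y4.1, y5.1} {y2.1, y2.2} {y3.1} {y3.2}


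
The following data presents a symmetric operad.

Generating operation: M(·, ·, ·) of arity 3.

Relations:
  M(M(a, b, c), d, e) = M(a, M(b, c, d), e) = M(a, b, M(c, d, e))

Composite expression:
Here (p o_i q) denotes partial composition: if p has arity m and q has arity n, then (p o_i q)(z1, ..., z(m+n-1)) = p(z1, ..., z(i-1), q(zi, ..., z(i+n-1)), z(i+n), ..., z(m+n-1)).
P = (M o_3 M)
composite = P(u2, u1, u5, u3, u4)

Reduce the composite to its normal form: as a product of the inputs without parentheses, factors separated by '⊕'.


u2 ⊕ u1 ⊕ u5 ⊕ u3 ⊕ u4

The M-tree's shape is irrelevant; the u-reading-order decides.
M(u5, u3, u4) reduces to u5 ⊕ u3 ⊕ u4
M(u2, u1, M(u5, u3, u4)) reduces to u2 ⊕ u1 ⊕ u5 ⊕ u3 ⊕ u4


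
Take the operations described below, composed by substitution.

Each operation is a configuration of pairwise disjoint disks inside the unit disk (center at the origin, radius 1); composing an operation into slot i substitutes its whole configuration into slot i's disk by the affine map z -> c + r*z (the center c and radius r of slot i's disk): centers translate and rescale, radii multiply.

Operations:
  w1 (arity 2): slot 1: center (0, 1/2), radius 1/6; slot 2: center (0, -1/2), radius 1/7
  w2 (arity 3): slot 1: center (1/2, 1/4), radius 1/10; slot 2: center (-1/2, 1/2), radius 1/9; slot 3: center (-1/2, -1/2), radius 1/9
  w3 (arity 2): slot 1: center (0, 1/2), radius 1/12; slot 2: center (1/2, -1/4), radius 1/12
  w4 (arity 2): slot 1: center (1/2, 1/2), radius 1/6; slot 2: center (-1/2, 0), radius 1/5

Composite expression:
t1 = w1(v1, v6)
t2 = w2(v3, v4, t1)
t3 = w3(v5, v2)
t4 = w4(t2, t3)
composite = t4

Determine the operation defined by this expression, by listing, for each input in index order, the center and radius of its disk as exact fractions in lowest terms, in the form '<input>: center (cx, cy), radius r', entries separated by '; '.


v1: center (5/12, 23/54), radius 1/324; v2: center (-2/5, -1/20), radius 1/60; v3: center (7/12, 13/24), radius 1/60; v4: center (5/12, 7/12), radius 1/54; v5: center (-1/2, 1/10), radius 1/60; v6: center (5/12, 11/27), radius 1/378


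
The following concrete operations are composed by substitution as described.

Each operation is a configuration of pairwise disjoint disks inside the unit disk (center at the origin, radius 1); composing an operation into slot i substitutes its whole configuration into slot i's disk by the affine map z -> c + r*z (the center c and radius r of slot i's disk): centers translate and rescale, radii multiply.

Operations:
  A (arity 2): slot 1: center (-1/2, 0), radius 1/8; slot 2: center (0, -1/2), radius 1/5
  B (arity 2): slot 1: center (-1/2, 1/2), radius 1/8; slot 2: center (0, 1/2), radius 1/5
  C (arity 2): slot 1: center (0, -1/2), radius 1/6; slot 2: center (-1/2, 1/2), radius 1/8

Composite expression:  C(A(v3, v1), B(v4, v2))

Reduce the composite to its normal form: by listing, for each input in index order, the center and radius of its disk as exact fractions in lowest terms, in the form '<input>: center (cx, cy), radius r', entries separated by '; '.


Only the slot chain above each v matters under C; compose those maps.
input v3: composing its 2 substitution steps yields center (-1/12, -1/2), radius 1/48
input v1: composing its 2 substitution steps yields center (0, -7/12), radius 1/30
input v4: composing its 2 substitution steps yields center (-9/16, 9/16), radius 1/64
input v2: composing its 2 substitution steps yields center (-1/2, 9/16), radius 1/40

v1: center (0, -7/12), radius 1/30; v2: center (-1/2, 9/16), radius 1/40; v3: center (-1/12, -1/2), radius 1/48; v4: center (-9/16, 9/16), radius 1/64


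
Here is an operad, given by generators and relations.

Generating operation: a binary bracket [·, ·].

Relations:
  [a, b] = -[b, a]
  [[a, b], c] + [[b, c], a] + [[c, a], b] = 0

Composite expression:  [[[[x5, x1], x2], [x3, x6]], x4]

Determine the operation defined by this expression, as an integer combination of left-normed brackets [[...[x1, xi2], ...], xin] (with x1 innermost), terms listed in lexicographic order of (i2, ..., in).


-[[[[[x1, x5], x2], x3], x6], x4] + [[[[[x1, x5], x2], x6], x3], x4]

Skip Jacobi rewriting: expand, keep x1-initial words, read off terms.
Composite bracket: [[[[x5, x1], x2], [x3, x6]], x4]
Expanding via [a, b] = ab - ba: 32 signed words (2^5 = 32).
Only words starting with x1 matter:
  the word x1x5x2x3x6x4 carries sign -1 and contributes -[[[[[x1, x5], x2], x3], x6], x4]
  the word x1x5x2x6x3x4 carries sign +1 and contributes +[[[[[x1, x5], x2], x6], x3], x4]


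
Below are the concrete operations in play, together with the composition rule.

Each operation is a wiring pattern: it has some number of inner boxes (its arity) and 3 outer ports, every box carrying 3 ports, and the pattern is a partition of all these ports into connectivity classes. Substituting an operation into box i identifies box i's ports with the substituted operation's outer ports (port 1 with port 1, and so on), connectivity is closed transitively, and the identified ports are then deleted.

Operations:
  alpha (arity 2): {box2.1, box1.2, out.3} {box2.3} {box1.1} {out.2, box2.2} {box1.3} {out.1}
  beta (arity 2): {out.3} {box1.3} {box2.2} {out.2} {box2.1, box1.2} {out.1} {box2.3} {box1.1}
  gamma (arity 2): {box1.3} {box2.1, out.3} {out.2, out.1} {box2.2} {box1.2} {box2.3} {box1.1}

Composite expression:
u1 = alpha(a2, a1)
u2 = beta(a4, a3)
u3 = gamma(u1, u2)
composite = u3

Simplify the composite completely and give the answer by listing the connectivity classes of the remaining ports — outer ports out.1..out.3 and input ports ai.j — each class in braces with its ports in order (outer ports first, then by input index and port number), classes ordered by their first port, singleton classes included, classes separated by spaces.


{out.1, out.2} {out.3} {a1.1, a2.2} {a1.2} {a1.3} {a2.1} {a2.3} {a3.1, a4.2} {a3.2} {a3.3} {a4.1} {a4.3}


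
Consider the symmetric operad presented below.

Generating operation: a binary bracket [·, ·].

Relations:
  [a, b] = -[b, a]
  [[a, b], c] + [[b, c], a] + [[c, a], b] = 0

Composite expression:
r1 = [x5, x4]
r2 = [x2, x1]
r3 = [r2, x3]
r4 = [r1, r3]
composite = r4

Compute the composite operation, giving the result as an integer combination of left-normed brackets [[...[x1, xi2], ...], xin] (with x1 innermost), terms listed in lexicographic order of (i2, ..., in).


-[[[[x1, x2], x3], x4], x5] + [[[[x1, x2], x3], x5], x4]

Skip Jacobi rewriting: expand, keep x1-initial words, read off terms.
Composite bracket: [[x5, x4], [[x2, x1], x3]]
Applying ab - ba throughout gives 16 signed words (2^4 = 16).
Coefficients come from the x1-initial words:
  from x1x2x3x4x5, sign -1: term -[[[[x1, x2], x3], x4], x5]
  from x1x2x3x5x4, sign +1: term +[[[[x1, x2], x3], x5], x4]


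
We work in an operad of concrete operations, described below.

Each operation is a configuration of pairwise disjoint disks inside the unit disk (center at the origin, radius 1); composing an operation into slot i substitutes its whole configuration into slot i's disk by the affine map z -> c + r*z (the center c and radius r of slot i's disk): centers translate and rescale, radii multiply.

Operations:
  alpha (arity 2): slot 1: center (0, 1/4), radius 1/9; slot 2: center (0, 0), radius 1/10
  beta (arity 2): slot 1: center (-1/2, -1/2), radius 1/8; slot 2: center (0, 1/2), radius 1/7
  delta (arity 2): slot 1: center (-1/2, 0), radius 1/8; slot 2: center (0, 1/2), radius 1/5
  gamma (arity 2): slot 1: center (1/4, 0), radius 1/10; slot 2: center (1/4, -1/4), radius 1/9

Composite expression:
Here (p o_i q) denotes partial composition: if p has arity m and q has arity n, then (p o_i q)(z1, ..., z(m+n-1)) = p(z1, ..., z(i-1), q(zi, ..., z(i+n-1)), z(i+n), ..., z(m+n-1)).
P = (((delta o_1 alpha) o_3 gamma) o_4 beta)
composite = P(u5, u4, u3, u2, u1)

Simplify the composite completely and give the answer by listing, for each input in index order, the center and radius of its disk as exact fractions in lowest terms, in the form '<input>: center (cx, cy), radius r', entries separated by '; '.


Only the slot chain above each u matters under delta; compose those maps.
tracing u5 down its 2-map path: center (-1/2, 1/32), radius 1/72
tracing u4 down its 2-map path: center (-1/2, 0), radius 1/80
tracing u3 down its 2-map path: center (1/20, 1/2), radius 1/50
tracing u2 down its 3-map path: center (7/180, 79/180), radius 1/360
tracing u1 down its 3-map path: center (1/20, 83/180), radius 1/315

u1: center (1/20, 83/180), radius 1/315; u2: center (7/180, 79/180), radius 1/360; u3: center (1/20, 1/2), radius 1/50; u4: center (-1/2, 0), radius 1/80; u5: center (-1/2, 1/32), radius 1/72


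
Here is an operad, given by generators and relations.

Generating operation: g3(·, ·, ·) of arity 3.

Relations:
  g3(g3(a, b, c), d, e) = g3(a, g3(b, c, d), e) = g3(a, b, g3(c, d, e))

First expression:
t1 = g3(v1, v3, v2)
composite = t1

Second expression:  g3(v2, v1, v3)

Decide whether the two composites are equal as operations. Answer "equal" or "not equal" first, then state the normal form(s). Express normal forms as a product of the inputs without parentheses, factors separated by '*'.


Reducing the first expression gives v1 * v3 * v2
Reducing the second expression gives v2 * v1 * v3
They disagree, so not equal.

not equal; the first gives v1 * v3 * v2 and the second v2 * v1 * v3


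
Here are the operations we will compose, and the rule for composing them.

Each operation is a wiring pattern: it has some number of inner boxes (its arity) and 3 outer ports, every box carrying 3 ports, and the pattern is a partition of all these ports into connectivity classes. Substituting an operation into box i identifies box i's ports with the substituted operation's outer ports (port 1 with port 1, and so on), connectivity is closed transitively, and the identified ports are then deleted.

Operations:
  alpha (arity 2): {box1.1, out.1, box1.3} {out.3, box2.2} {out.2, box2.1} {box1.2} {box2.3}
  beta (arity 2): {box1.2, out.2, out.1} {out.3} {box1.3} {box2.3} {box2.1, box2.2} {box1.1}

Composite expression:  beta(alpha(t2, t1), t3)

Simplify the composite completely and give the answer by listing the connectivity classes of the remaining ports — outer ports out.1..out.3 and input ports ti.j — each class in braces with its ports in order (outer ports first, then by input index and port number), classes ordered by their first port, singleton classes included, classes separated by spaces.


Reachability decides: close wires over beta-identified ports.
after alpha, the pattern on (t2, t1) reads {out.1, t2.1, t2.3} {out.2, t1.1} {out.3, t1.2} {t1.3} {t2.2} (out.j = its outer ports)
after beta, the pattern on (t2, t1, t3) reads {out.1, out.2, t1.1} {out.3} {t1.2} {t1.3} {t2.1, t2.3} {t2.2} {t3.1, t3.2} {t3.3} (out.j = its outer ports)

{out.1, out.2, t1.1} {out.3} {t1.2} {t1.3} {t2.1, t2.3} {t2.2} {t3.1, t3.2} {t3.3}


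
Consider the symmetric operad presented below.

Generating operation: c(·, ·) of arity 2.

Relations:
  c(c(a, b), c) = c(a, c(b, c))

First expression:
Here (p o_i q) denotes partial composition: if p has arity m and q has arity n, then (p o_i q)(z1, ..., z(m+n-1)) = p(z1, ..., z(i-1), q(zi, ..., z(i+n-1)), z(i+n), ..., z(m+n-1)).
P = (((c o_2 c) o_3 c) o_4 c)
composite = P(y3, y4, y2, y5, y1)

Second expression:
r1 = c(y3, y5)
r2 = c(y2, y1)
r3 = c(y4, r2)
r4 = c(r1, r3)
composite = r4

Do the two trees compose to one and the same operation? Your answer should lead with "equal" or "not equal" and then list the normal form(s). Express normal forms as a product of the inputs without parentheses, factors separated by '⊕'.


not equal — first y3 ⊕ y4 ⊕ y2 ⊕ y5 ⊕ y1, second y3 ⊕ y5 ⊕ y4 ⊕ y2 ⊕ y1

In normal form, the first expression is y3 ⊕ y4 ⊕ y2 ⊕ y5 ⊕ y1
In normal form, the second expression is y3 ⊕ y5 ⊕ y4 ⊕ y2 ⊕ y1
They disagree, so not equal.


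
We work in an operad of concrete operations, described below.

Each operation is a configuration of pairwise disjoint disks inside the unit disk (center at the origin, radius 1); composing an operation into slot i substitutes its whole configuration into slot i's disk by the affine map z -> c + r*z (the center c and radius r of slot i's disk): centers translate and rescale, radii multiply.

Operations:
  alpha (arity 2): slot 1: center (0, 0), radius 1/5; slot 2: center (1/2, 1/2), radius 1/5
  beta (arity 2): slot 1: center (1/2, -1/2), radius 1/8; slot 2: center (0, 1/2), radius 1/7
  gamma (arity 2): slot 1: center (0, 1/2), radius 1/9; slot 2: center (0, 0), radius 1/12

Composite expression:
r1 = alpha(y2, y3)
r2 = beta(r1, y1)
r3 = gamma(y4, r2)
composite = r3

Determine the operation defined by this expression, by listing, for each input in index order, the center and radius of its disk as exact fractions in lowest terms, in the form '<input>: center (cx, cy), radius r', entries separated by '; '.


y1: center (0, 1/24), radius 1/84; y2: center (1/24, -1/24), radius 1/480; y3: center (3/64, -7/192), radius 1/480; y4: center (0, 1/2), radius 1/9

Nesting under gamma composes maps z -> c + r*z down each y-path.
y4 passes through 1 substitution, ending at center (0, 1/2), radius 1/9
y2 passes through 3 substitutions, ending at center (1/24, -1/24), radius 1/480
y3 passes through 3 substitutions, ending at center (3/64, -7/192), radius 1/480
y1 passes through 2 substitutions, ending at center (0, 1/24), radius 1/84
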